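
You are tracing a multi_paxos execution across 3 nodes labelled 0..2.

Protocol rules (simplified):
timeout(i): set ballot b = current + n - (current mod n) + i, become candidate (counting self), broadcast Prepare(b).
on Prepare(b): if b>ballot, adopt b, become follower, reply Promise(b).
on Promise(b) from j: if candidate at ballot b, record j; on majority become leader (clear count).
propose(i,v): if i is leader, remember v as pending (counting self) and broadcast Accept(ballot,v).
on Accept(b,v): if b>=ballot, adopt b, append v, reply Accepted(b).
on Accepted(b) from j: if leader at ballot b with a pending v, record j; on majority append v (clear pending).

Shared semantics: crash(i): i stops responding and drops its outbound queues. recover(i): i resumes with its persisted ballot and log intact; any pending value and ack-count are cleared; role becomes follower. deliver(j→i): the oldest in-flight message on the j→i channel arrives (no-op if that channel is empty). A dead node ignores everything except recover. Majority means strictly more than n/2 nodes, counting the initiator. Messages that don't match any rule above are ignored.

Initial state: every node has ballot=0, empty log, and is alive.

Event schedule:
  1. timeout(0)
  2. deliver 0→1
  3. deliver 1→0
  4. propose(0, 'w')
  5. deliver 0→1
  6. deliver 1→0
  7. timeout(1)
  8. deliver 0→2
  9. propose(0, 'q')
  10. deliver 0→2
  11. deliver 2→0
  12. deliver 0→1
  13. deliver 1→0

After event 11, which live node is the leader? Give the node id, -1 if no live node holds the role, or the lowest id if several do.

0

after 1 — timeout(0): n0:cand/b3/[-]
after 2 — deliver 0→1: n1:foll/b3/[-]
after 3 — deliver 1→0: n0:lead/b3/[-]
after 4 — propose(0,'w'): ·
after 5 — deliver 0→1: n1:foll/b3/[w]
after 6 — deliver 1→0: n0:lead/b3/[w]
after 7 — timeout(1): n1:cand/b7/[w]
after 8 — deliver 0→2: n2:foll/b3/[-]
after 9 — propose(0,'q'): ·
after 10 — deliver 0→2: n2:foll/b3/[w]
after 11 — deliver 2→0: ·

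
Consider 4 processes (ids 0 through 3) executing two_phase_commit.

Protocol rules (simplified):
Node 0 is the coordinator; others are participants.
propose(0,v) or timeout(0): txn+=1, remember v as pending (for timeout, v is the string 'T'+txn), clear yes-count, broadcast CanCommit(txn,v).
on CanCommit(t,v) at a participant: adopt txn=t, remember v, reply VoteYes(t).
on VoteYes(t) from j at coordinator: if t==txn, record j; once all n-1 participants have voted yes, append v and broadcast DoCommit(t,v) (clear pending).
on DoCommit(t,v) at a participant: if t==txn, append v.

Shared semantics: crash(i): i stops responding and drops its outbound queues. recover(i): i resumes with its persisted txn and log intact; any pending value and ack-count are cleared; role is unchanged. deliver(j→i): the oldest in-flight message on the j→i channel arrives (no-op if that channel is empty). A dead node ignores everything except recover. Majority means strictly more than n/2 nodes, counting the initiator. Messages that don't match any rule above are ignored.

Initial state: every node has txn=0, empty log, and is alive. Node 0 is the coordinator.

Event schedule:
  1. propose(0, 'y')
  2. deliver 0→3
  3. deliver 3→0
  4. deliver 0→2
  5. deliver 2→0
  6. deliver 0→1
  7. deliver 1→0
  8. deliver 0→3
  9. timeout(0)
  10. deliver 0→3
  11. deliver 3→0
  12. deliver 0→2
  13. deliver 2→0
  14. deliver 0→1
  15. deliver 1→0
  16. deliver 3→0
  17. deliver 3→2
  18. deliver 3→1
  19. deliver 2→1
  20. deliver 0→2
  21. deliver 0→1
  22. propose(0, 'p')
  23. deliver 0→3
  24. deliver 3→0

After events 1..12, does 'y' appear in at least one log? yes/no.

yes

step 1 propose(0,'y'): 0={coor,t=1,log=-}
step 2 deliver 0→3: 3={part,t=1,log=-}
step 3 deliver 3→0: —
step 4 deliver 0→2: 2={part,t=1,log=-}
step 5 deliver 2→0: —
step 6 deliver 0→1: 1={part,t=1,log=-}
step 7 deliver 1→0: 0={coor,t=1,log=y}
step 8 deliver 0→3: 3={part,t=1,log=y}
step 9 timeout(0): 0={coor,t=2,log=y}
step 10 deliver 0→3: 3={part,t=2,log=y}
step 11 deliver 3→0: —
step 12 deliver 0→2: 2={part,t=1,log=y}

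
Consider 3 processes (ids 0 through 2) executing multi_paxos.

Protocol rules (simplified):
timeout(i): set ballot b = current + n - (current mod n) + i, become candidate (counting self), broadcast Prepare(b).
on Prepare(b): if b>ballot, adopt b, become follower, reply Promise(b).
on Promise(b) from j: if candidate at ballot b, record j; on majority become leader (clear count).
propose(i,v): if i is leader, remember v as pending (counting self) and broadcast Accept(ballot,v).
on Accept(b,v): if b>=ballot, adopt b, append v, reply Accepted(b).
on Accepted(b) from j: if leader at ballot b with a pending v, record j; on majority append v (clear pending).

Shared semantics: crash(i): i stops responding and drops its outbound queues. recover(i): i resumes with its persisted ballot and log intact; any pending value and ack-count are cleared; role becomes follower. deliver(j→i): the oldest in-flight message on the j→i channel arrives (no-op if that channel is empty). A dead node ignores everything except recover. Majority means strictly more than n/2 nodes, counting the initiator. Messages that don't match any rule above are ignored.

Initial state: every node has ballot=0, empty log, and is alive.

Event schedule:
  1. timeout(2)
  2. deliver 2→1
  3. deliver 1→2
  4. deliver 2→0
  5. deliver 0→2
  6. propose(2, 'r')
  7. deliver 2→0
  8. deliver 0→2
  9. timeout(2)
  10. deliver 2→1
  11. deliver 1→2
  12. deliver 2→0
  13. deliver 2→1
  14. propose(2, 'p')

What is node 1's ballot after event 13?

after 1 — timeout(2): n2:cand/b5/[-]
after 2 — deliver 2→1: n1:foll/b5/[-]
after 3 — deliver 1→2: n2:lead/b5/[-]
after 4 — deliver 2→0: n0:foll/b5/[-]
after 5 — deliver 0→2: ·
after 6 — propose(2,'r'): ·
after 7 — deliver 2→0: n0:foll/b5/[r]
after 8 — deliver 0→2: n2:lead/b5/[r]
after 9 — timeout(2): n2:cand/b8/[r]
after 10 — deliver 2→1: n1:foll/b5/[r]
after 11 — deliver 1→2: ·
after 12 — deliver 2→0: n0:foll/b8/[r]
after 13 — deliver 2→1: n1:foll/b8/[r]

8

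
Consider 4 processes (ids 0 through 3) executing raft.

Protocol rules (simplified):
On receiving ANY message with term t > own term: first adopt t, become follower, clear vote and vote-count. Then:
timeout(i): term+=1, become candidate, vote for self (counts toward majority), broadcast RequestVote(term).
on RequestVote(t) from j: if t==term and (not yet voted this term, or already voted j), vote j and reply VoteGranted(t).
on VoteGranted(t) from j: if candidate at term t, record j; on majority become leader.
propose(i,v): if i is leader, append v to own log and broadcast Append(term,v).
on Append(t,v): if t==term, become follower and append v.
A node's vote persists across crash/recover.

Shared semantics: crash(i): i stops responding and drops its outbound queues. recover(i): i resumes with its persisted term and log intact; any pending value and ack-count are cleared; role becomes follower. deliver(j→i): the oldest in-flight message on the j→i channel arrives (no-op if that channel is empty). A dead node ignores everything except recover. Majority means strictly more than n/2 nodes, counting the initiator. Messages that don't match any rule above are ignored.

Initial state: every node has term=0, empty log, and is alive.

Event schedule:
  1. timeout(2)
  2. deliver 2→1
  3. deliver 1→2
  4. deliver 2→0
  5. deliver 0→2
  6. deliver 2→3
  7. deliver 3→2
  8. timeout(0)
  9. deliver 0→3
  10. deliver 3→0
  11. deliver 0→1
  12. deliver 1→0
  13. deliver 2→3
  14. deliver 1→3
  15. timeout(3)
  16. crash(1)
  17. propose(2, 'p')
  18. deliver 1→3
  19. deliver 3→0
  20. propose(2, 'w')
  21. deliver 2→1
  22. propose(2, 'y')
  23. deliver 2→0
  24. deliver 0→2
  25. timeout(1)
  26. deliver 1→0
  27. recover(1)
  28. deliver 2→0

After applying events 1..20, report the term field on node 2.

1. timeout(2):  <2:cand t1 ->
2. deliver 2→1:  <1:foll t1 ->
3. deliver 1→2:  nop
4. deliver 2→0:  <0:foll t1 ->
5. deliver 0→2:  <2:lead t1 ->
6. deliver 2→3:  <3:foll t1 ->
7. deliver 3→2:  nop
8. timeout(0):  <0:cand t2 ->
9. deliver 0→3:  <3:foll t2 ->
10. deliver 3→0:  nop
11. deliver 0→1:  <1:foll t2 ->
12. deliver 1→0:  <0:lead t2 ->
13. deliver 2→3:  nop
14. deliver 1→3:  nop
15. timeout(3):  <3:cand t3 ->
16. crash(1):  <1:✗foll t2 ->
17. propose(2,'p'):  <2:lead t1 p>
18. deliver 1→3:  nop
19. deliver 3→0:  <0:foll t3 ->
20. propose(2,'w'):  <2:lead t1 p,w>

1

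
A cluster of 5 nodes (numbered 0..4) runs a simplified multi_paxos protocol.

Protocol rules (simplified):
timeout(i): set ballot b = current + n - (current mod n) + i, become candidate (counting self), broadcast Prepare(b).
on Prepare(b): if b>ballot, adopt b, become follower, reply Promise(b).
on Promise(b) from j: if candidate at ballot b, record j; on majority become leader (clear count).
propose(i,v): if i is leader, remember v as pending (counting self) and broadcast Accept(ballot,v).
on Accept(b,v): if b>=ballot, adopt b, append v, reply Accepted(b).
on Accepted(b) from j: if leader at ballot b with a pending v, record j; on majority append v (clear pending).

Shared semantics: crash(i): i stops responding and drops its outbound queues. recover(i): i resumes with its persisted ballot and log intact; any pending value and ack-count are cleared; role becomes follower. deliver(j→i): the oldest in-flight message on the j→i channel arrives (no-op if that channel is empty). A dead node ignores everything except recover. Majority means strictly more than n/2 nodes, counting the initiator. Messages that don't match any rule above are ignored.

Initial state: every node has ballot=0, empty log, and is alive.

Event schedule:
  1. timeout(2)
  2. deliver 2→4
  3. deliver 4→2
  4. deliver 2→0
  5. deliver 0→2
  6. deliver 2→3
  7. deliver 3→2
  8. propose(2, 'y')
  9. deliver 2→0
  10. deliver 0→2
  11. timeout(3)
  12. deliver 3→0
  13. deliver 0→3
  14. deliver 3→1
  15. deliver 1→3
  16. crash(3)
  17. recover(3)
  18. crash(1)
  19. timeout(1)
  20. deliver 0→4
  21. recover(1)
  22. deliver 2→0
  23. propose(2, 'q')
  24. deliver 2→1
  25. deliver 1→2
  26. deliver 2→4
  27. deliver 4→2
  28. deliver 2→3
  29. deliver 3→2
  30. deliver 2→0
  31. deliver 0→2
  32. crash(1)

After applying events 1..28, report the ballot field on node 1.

[1] timeout(2) → N2(cand b7 [-])
[2] deliver 2→4 → N4(foll b7 [-])
[3] deliver 4→2 → ∅
[4] deliver 2→0 → N0(foll b7 [-])
[5] deliver 0→2 → N2(lead b7 [-])
[6] deliver 2→3 → N3(foll b7 [-])
[7] deliver 3→2 → ∅
[8] propose(2,'y') → ∅
[9] deliver 2→0 → N0(foll b7 [y])
[10] deliver 0→2 → ∅
[11] timeout(3) → N3(cand b13 [-])
[12] deliver 3→0 → N0(foll b13 [y])
[13] deliver 0→3 → ∅
[14] deliver 3→1 → N1(foll b13 [-])
[15] deliver 1→3 → N3(lead b13 [-])
[16] crash(3) → N3(✗lead b13 [-])
[17] recover(3) → N3(foll b13 [-])
[18] crash(1) → N1(✗foll b13 [-])
[19] timeout(1) → ∅
[20] deliver 0→4 → ∅
[21] recover(1) → N1(foll b13 [-])
[22] deliver 2→0 → ∅
[23] propose(2,'q') → ∅
[24] deliver 2→1 → ∅
[25] deliver 1→2 → ∅
[26] deliver 2→4 → N4(foll b7 [y])
[27] deliver 4→2 → ∅
[28] deliver 2→3 → ∅

13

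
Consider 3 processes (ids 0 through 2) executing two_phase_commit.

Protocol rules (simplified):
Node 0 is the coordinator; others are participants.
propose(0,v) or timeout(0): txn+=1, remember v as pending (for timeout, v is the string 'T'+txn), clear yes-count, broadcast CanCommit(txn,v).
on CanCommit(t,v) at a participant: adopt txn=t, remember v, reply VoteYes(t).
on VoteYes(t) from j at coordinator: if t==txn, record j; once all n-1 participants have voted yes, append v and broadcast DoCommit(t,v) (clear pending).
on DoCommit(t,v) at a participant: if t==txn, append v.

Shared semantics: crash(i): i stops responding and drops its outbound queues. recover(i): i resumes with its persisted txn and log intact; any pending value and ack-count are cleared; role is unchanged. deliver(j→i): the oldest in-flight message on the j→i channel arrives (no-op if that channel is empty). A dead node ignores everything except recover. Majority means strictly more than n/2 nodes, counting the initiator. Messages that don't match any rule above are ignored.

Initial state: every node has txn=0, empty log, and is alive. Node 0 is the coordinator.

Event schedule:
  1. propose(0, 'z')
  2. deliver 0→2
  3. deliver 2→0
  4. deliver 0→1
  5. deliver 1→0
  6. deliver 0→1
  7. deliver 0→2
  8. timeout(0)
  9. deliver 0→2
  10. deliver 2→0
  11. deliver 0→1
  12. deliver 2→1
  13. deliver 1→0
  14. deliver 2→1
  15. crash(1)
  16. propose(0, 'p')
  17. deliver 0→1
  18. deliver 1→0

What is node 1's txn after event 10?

1

after 1 — propose(0,'z'): n0:coor/t1/[-]
after 2 — deliver 0→2: n2:part/t1/[-]
after 3 — deliver 2→0: ·
after 4 — deliver 0→1: n1:part/t1/[-]
after 5 — deliver 1→0: n0:coor/t1/[z]
after 6 — deliver 0→1: n1:part/t1/[z]
after 7 — deliver 0→2: n2:part/t1/[z]
after 8 — timeout(0): n0:coor/t2/[z]
after 9 — deliver 0→2: n2:part/t2/[z]
after 10 — deliver 2→0: ·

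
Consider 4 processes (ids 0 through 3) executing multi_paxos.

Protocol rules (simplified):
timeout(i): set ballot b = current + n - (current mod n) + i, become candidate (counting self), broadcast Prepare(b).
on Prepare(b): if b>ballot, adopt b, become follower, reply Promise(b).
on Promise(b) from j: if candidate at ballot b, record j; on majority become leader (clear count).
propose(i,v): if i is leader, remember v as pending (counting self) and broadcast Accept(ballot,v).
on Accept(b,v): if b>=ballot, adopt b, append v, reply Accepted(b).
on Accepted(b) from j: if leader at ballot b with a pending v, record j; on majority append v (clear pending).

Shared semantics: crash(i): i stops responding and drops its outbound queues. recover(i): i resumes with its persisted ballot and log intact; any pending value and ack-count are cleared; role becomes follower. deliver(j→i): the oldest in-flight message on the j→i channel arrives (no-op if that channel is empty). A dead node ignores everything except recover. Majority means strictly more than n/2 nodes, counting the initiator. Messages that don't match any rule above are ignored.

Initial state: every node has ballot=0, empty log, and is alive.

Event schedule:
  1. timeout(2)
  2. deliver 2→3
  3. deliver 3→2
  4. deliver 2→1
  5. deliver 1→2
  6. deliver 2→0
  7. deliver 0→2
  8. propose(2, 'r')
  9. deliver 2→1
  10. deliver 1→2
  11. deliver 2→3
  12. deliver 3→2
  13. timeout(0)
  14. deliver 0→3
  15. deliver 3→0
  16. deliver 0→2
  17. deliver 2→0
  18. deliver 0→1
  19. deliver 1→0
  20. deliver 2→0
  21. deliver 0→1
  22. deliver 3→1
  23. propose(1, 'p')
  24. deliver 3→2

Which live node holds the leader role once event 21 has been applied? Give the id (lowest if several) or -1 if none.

[1] timeout(2) → N2(cand b6 [-])
[2] deliver 2→3 → N3(foll b6 [-])
[3] deliver 3→2 → ∅
[4] deliver 2→1 → N1(foll b6 [-])
[5] deliver 1→2 → N2(lead b6 [-])
[6] deliver 2→0 → N0(foll b6 [-])
[7] deliver 0→2 → ∅
[8] propose(2,'r') → ∅
[9] deliver 2→1 → N1(foll b6 [r])
[10] deliver 1→2 → ∅
[11] deliver 2→3 → N3(foll b6 [r])
[12] deliver 3→2 → N2(lead b6 [r])
[13] timeout(0) → N0(cand b8 [-])
[14] deliver 0→3 → N3(foll b8 [r])
[15] deliver 3→0 → ∅
[16] deliver 0→2 → N2(foll b8 [r])
[17] deliver 2→0 → ∅
[18] deliver 0→1 → N1(foll b8 [r])
[19] deliver 1→0 → N0(lead b8 [-])
[20] deliver 2→0 → ∅
[21] deliver 0→1 → ∅

0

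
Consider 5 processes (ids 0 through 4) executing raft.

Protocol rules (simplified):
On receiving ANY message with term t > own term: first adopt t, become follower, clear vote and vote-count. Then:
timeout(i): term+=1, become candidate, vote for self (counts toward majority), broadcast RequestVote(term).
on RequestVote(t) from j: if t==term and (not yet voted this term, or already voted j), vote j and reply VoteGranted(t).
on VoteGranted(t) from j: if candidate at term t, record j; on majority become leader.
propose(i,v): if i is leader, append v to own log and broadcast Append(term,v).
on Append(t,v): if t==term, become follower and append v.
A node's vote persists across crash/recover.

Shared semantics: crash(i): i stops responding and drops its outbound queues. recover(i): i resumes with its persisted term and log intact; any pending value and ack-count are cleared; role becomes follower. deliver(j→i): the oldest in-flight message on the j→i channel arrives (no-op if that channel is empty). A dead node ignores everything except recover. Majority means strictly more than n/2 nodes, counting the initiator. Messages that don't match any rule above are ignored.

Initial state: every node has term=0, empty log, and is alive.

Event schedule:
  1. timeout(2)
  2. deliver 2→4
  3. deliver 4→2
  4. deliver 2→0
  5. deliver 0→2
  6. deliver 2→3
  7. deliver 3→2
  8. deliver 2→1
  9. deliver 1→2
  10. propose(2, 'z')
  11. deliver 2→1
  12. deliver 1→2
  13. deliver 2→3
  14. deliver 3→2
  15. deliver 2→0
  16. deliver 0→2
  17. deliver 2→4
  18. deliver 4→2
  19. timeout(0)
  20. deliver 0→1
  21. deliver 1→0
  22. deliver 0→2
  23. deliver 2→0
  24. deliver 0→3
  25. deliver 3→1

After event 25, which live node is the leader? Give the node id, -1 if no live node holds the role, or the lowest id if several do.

0

after 1 — timeout(2): n2:cand/t1/[-]
after 2 — deliver 2→4: n4:foll/t1/[-]
after 3 — deliver 4→2: ·
after 4 — deliver 2→0: n0:foll/t1/[-]
after 5 — deliver 0→2: n2:lead/t1/[-]
after 6 — deliver 2→3: n3:foll/t1/[-]
after 7 — deliver 3→2: ·
after 8 — deliver 2→1: n1:foll/t1/[-]
after 9 — deliver 1→2: ·
after 10 — propose(2,'z'): n2:lead/t1/[z]
after 11 — deliver 2→1: n1:foll/t1/[z]
after 12 — deliver 1→2: ·
after 13 — deliver 2→3: n3:foll/t1/[z]
after 14 — deliver 3→2: ·
after 15 — deliver 2→0: n0:foll/t1/[z]
after 16 — deliver 0→2: ·
after 17 — deliver 2→4: n4:foll/t1/[z]
after 18 — deliver 4→2: ·
after 19 — timeout(0): n0:cand/t2/[z]
after 20 — deliver 0→1: n1:foll/t2/[z]
after 21 — deliver 1→0: ·
after 22 — deliver 0→2: n2:foll/t2/[z]
after 23 — deliver 2→0: n0:lead/t2/[z]
after 24 — deliver 0→3: n3:foll/t2/[z]
after 25 — deliver 3→1: ·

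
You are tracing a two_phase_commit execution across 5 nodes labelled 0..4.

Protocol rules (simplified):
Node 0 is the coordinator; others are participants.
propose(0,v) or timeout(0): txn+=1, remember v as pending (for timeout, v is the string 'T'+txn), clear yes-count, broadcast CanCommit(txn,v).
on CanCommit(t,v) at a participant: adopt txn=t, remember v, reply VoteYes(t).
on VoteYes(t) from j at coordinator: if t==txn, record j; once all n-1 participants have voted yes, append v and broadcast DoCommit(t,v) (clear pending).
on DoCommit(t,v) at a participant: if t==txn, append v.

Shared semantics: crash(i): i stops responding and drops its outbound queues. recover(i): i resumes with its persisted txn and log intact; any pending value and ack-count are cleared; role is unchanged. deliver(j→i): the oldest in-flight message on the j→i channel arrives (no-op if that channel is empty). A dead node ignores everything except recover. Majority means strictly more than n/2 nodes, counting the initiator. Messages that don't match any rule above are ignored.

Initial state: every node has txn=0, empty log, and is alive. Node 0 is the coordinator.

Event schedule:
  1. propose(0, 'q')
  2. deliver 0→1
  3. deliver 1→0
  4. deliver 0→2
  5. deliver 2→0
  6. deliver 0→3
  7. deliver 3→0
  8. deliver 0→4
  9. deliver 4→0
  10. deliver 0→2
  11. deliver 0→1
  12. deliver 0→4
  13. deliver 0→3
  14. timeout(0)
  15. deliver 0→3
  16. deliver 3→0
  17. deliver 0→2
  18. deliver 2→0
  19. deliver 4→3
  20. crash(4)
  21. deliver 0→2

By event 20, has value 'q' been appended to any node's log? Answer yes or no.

after 1 — propose(0,'q'): n0:coor/t1/[-]
after 2 — deliver 0→1: n1:part/t1/[-]
after 3 — deliver 1→0: ·
after 4 — deliver 0→2: n2:part/t1/[-]
after 5 — deliver 2→0: ·
after 6 — deliver 0→3: n3:part/t1/[-]
after 7 — deliver 3→0: ·
after 8 — deliver 0→4: n4:part/t1/[-]
after 9 — deliver 4→0: n0:coor/t1/[q]
after 10 — deliver 0→2: n2:part/t1/[q]
after 11 — deliver 0→1: n1:part/t1/[q]
after 12 — deliver 0→4: n4:part/t1/[q]
after 13 — deliver 0→3: n3:part/t1/[q]
after 14 — timeout(0): n0:coor/t2/[q]
after 15 — deliver 0→3: n3:part/t2/[q]
after 16 — deliver 3→0: ·
after 17 — deliver 0→2: n2:part/t2/[q]
after 18 — deliver 2→0: ·
after 19 — deliver 4→3: ·
after 20 — crash(4): n4:✗part/t1/[q]

yes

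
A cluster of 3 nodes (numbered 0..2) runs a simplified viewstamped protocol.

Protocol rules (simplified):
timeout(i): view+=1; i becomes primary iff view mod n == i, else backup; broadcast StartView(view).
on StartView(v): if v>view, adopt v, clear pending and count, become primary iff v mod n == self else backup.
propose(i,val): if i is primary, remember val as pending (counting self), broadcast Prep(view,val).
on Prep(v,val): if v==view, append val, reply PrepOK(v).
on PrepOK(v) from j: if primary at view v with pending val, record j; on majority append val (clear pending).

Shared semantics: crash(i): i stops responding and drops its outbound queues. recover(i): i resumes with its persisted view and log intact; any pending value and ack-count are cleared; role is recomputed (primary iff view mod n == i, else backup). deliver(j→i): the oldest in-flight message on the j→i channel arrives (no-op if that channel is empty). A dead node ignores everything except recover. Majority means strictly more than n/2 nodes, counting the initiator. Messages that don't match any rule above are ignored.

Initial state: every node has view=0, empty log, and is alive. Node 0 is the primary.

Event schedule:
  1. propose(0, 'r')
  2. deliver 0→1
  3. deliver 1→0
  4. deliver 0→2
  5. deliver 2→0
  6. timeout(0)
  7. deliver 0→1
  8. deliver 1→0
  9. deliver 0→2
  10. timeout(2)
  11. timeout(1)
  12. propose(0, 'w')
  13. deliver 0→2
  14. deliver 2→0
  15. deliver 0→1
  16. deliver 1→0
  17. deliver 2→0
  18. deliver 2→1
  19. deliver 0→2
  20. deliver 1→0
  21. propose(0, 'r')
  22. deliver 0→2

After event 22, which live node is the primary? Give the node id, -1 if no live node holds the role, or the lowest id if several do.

2

step 1 propose(0,'r'): —
step 2 deliver 0→1: 1={back,v=0,log=r}
step 3 deliver 1→0: 0={prim,v=0,log=r}
step 4 deliver 0→2: 2={back,v=0,log=r}
step 5 deliver 2→0: —
step 6 timeout(0): 0={back,v=1,log=r}
step 7 deliver 0→1: 1={prim,v=1,log=r}
step 8 deliver 1→0: —
step 9 deliver 0→2: 2={back,v=1,log=r}
step 10 timeout(2): 2={prim,v=2,log=r}
step 11 timeout(1): 1={back,v=2,log=r}
step 12 propose(0,'w'): —
step 13 deliver 0→2: —
step 14 deliver 2→0: 0={back,v=2,log=r}
step 15 deliver 0→1: —
step 16 deliver 1→0: —
step 17 deliver 2→0: —
step 18 deliver 2→1: —
step 19 deliver 0→2: —
step 20 deliver 1→0: —
step 21 propose(0,'r'): —
step 22 deliver 0→2: —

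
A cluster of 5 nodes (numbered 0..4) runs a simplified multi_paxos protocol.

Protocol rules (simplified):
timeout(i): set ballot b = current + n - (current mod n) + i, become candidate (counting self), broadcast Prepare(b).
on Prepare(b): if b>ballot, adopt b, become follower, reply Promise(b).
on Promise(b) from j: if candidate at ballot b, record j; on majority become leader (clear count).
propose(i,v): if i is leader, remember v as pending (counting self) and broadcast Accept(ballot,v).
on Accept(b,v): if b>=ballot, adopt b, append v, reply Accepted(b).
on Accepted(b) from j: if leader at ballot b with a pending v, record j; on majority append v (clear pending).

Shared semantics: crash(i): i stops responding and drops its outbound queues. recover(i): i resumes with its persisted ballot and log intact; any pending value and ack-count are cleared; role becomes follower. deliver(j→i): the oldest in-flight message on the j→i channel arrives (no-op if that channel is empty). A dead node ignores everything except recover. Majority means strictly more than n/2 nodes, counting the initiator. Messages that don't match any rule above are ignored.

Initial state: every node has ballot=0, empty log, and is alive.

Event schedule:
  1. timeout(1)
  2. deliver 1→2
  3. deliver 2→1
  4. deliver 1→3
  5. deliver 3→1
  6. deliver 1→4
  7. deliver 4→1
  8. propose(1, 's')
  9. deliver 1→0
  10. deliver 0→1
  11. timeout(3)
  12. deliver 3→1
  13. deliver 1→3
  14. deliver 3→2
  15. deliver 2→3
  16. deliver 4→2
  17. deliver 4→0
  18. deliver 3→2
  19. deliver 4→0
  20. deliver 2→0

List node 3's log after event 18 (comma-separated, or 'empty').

after 1 — timeout(1): n1:cand/b6/[-]
after 2 — deliver 1→2: n2:foll/b6/[-]
after 3 — deliver 2→1: ·
after 4 — deliver 1→3: n3:foll/b6/[-]
after 5 — deliver 3→1: n1:lead/b6/[-]
after 6 — deliver 1→4: n4:foll/b6/[-]
after 7 — deliver 4→1: ·
after 8 — propose(1,'s'): ·
after 9 — deliver 1→0: n0:foll/b6/[-]
after 10 — deliver 0→1: ·
after 11 — timeout(3): n3:cand/b13/[-]
after 12 — deliver 3→1: n1:foll/b13/[-]
after 13 — deliver 1→3: ·
after 14 — deliver 3→2: n2:foll/b13/[-]
after 15 — deliver 2→3: ·
after 16 — deliver 4→2: ·
after 17 — deliver 4→0: ·
after 18 — deliver 3→2: ·

empty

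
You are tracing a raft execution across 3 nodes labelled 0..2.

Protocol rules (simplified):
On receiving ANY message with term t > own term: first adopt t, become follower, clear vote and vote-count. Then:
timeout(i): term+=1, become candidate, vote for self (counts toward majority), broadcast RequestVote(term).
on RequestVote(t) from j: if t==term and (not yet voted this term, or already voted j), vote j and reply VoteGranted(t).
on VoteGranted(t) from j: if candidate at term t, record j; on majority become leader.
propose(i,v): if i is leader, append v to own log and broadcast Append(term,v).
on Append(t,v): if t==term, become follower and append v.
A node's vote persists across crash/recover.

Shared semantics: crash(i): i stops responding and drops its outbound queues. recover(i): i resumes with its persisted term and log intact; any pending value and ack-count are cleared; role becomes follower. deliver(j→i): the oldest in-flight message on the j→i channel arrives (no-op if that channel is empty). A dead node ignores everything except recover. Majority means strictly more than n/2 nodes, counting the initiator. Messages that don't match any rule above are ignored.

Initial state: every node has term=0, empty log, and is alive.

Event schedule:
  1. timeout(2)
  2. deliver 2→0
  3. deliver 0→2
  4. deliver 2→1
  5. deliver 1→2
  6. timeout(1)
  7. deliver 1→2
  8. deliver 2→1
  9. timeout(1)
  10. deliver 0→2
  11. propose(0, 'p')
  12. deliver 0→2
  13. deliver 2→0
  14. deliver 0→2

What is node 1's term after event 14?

1. timeout(2):  <2:cand t1 ->
2. deliver 2→0:  <0:foll t1 ->
3. deliver 0→2:  <2:lead t1 ->
4. deliver 2→1:  <1:foll t1 ->
5. deliver 1→2:  nop
6. timeout(1):  <1:cand t2 ->
7. deliver 1→2:  <2:foll t2 ->
8. deliver 2→1:  <1:lead t2 ->
9. timeout(1):  <1:cand t3 ->
10. deliver 0→2:  nop
11. propose(0,'p'):  nop
12. deliver 0→2:  nop
13. deliver 2→0:  nop
14. deliver 0→2:  nop

3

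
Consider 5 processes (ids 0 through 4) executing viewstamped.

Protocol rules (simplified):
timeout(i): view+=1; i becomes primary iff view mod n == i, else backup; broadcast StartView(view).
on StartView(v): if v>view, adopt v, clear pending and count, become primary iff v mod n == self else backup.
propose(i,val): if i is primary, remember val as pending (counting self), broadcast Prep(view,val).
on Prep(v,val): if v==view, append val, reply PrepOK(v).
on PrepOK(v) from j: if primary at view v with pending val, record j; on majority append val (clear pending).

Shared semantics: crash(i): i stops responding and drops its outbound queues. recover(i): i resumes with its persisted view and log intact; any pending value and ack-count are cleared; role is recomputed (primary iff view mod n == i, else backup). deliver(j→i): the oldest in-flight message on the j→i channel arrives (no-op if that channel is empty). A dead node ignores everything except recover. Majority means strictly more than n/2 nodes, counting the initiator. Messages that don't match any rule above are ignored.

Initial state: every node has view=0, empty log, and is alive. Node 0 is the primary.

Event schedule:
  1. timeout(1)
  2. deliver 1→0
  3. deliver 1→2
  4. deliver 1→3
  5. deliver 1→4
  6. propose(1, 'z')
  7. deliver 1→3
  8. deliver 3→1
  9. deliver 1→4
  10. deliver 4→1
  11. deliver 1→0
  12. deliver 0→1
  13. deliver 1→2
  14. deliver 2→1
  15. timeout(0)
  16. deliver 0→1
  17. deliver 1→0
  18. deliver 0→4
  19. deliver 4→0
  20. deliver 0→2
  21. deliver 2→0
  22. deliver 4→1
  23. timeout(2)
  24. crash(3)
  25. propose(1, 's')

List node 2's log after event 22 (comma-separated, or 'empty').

step 1 timeout(1): 1={prim,v=1,log=-}
step 2 deliver 1→0: 0={back,v=1,log=-}
step 3 deliver 1→2: 2={back,v=1,log=-}
step 4 deliver 1→3: 3={back,v=1,log=-}
step 5 deliver 1→4: 4={back,v=1,log=-}
step 6 propose(1,'z'): —
step 7 deliver 1→3: 3={back,v=1,log=z}
step 8 deliver 3→1: —
step 9 deliver 1→4: 4={back,v=1,log=z}
step 10 deliver 4→1: 1={prim,v=1,log=z}
step 11 deliver 1→0: 0={back,v=1,log=z}
step 12 deliver 0→1: —
step 13 deliver 1→2: 2={back,v=1,log=z}
step 14 deliver 2→1: —
step 15 timeout(0): 0={back,v=2,log=z}
step 16 deliver 0→1: 1={back,v=2,log=z}
step 17 deliver 1→0: —
step 18 deliver 0→4: 4={back,v=2,log=z}
step 19 deliver 4→0: —
step 20 deliver 0→2: 2={prim,v=2,log=z}
step 21 deliver 2→0: —
step 22 deliver 4→1: —

z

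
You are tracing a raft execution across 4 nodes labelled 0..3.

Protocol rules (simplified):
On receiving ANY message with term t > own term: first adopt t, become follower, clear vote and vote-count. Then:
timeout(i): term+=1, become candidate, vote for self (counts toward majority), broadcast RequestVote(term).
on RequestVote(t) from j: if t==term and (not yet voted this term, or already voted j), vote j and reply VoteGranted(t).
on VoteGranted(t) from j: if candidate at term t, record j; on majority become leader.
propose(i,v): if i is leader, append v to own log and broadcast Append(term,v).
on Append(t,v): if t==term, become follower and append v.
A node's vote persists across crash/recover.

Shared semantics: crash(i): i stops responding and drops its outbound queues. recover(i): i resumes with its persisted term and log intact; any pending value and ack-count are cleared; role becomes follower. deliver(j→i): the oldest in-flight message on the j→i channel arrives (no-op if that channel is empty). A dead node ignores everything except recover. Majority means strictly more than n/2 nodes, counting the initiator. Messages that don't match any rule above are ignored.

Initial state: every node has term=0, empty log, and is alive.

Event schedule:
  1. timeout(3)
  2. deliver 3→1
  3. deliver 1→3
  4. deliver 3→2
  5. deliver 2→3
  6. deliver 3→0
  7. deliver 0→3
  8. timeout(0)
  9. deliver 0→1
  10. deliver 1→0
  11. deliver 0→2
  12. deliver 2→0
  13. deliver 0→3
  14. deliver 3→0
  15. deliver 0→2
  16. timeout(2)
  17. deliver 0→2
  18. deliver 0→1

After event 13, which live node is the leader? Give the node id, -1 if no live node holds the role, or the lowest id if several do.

step 1 timeout(3): 3={cand,t=1,log=-}
step 2 deliver 3→1: 1={foll,t=1,log=-}
step 3 deliver 1→3: —
step 4 deliver 3→2: 2={foll,t=1,log=-}
step 5 deliver 2→3: 3={lead,t=1,log=-}
step 6 deliver 3→0: 0={foll,t=1,log=-}
step 7 deliver 0→3: —
step 8 timeout(0): 0={cand,t=2,log=-}
step 9 deliver 0→1: 1={foll,t=2,log=-}
step 10 deliver 1→0: —
step 11 deliver 0→2: 2={foll,t=2,log=-}
step 12 deliver 2→0: 0={lead,t=2,log=-}
step 13 deliver 0→3: 3={foll,t=2,log=-}

0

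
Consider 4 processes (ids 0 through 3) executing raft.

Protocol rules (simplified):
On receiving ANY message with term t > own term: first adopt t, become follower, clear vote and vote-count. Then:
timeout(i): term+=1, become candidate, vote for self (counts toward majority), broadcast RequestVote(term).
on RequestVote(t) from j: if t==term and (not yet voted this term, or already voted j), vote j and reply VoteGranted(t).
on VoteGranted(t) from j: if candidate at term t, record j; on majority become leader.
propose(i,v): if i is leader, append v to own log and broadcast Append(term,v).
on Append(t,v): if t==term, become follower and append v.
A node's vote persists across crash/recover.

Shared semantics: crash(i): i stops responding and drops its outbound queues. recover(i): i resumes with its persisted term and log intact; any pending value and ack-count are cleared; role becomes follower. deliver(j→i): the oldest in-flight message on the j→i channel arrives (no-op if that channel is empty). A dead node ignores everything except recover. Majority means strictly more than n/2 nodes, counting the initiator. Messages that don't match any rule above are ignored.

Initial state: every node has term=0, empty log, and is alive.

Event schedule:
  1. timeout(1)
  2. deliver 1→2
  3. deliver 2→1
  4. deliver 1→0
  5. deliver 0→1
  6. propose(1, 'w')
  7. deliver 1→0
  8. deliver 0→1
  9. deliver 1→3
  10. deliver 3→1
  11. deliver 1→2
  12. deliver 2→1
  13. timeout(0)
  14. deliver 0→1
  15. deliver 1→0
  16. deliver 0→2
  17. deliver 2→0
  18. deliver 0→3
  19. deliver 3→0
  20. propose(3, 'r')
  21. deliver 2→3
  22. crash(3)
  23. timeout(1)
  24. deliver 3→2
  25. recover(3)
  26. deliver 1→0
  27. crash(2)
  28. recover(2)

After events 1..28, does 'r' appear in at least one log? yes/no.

no

e1 timeout(1): 1[cand,t=1,-]
e2 deliver 1→2: 2[foll,t=1,-]
e3 deliver 2→1: ·
e4 deliver 1→0: 0[foll,t=1,-]
e5 deliver 0→1: 1[lead,t=1,-]
e6 propose(1,'w'): 1[lead,t=1,w]
e7 deliver 1→0: 0[foll,t=1,w]
e8 deliver 0→1: ·
e9 deliver 1→3: 3[foll,t=1,-]
e10 deliver 3→1: ·
e11 deliver 1→2: 2[foll,t=1,w]
e12 deliver 2→1: ·
e13 timeout(0): 0[cand,t=2,w]
e14 deliver 0→1: 1[foll,t=2,w]
e15 deliver 1→0: ·
e16 deliver 0→2: 2[foll,t=2,w]
e17 deliver 2→0: 0[lead,t=2,w]
e18 deliver 0→3: 3[foll,t=2,-]
e19 deliver 3→0: ·
e20 propose(3,'r'): ·
e21 deliver 2→3: ·
e22 crash(3): 3[✗foll,t=2,-]
e23 timeout(1): 1[cand,t=3,w]
e24 deliver 3→2: ·
e25 recover(3): 3[foll,t=2,-]
e26 deliver 1→0: 0[foll,t=3,w]
e27 crash(2): 2[✗foll,t=2,w]
e28 recover(2): 2[foll,t=2,w]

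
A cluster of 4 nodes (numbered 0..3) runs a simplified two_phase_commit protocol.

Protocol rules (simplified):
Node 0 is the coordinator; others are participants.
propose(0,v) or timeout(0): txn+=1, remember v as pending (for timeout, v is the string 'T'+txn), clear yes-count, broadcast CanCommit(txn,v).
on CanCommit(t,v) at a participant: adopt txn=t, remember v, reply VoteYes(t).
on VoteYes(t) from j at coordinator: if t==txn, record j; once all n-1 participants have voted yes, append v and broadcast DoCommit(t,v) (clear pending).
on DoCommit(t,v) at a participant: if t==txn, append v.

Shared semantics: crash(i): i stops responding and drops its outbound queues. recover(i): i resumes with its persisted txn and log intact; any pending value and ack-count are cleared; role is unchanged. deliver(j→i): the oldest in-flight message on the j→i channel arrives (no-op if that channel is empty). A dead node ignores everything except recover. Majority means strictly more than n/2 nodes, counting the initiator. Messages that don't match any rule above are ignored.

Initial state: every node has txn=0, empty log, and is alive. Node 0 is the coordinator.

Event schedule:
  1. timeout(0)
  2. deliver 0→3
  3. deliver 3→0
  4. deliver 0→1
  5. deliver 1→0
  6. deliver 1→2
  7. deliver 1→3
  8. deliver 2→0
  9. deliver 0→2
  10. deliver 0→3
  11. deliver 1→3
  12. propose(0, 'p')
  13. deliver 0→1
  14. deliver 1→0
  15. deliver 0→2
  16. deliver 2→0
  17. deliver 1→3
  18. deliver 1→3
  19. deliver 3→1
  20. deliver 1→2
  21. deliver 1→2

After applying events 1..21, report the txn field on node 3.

1

e1 timeout(0): 0[coor,t=1,-]
e2 deliver 0→3: 3[part,t=1,-]
e3 deliver 3→0: ·
e4 deliver 0→1: 1[part,t=1,-]
e5 deliver 1→0: ·
e6 deliver 1→2: ·
e7 deliver 1→3: ·
e8 deliver 2→0: ·
e9 deliver 0→2: 2[part,t=1,-]
e10 deliver 0→3: ·
e11 deliver 1→3: ·
e12 propose(0,'p'): 0[coor,t=2,-]
e13 deliver 0→1: 1[part,t=2,-]
e14 deliver 1→0: ·
e15 deliver 0→2: 2[part,t=2,-]
e16 deliver 2→0: ·
e17 deliver 1→3: ·
e18 deliver 1→3: ·
e19 deliver 3→1: ·
e20 deliver 1→2: ·
e21 deliver 1→2: ·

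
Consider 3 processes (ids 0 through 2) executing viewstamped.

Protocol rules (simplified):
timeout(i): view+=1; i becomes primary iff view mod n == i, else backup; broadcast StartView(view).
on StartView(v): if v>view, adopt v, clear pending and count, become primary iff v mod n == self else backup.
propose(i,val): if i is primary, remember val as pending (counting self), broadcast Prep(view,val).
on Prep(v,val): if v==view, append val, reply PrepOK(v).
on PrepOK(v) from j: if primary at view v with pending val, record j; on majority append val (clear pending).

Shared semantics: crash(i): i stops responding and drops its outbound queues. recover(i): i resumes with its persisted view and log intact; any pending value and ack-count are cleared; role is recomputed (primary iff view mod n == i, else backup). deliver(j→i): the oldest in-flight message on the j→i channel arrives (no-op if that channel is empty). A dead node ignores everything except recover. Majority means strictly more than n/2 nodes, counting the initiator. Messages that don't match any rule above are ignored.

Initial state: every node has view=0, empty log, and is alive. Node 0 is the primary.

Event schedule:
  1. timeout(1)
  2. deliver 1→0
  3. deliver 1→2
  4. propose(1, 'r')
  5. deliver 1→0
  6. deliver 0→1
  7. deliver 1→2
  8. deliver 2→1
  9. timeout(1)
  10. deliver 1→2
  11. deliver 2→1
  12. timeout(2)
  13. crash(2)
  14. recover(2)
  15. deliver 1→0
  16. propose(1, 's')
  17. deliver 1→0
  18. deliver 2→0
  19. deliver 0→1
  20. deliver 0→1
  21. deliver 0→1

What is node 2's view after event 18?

3

step 1 timeout(1): 1={prim,v=1,log=-}
step 2 deliver 1→0: 0={back,v=1,log=-}
step 3 deliver 1→2: 2={back,v=1,log=-}
step 4 propose(1,'r'): —
step 5 deliver 1→0: 0={back,v=1,log=r}
step 6 deliver 0→1: 1={prim,v=1,log=r}
step 7 deliver 1→2: 2={back,v=1,log=r}
step 8 deliver 2→1: —
step 9 timeout(1): 1={back,v=2,log=r}
step 10 deliver 1→2: 2={prim,v=2,log=r}
step 11 deliver 2→1: —
step 12 timeout(2): 2={back,v=3,log=r}
step 13 crash(2): 2={✗back,v=3,log=r}
step 14 recover(2): 2={back,v=3,log=r}
step 15 deliver 1→0: 0={back,v=2,log=r}
step 16 propose(1,'s'): —
step 17 deliver 1→0: —
step 18 deliver 2→0: —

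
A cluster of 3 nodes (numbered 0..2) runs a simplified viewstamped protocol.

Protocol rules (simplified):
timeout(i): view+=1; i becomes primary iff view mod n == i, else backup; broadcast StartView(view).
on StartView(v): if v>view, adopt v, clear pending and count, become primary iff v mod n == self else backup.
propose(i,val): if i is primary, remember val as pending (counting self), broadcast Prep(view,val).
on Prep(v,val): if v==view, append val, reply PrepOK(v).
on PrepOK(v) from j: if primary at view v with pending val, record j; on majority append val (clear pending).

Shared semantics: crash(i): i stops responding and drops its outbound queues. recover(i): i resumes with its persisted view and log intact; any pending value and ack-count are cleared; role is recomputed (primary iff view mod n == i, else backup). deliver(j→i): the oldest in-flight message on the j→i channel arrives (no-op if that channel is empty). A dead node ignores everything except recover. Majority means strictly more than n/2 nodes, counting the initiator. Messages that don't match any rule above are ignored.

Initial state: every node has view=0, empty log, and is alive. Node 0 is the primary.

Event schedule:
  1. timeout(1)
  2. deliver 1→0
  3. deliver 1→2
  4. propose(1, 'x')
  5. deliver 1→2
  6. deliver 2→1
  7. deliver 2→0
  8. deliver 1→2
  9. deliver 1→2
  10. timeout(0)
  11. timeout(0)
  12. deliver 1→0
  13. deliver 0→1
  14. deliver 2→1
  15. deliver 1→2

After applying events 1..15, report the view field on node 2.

step 1 timeout(1): 1={prim,v=1,log=-}
step 2 deliver 1→0: 0={back,v=1,log=-}
step 3 deliver 1→2: 2={back,v=1,log=-}
step 4 propose(1,'x'): —
step 5 deliver 1→2: 2={back,v=1,log=x}
step 6 deliver 2→1: 1={prim,v=1,log=x}
step 7 deliver 2→0: —
step 8 deliver 1→2: —
step 9 deliver 1→2: —
step 10 timeout(0): 0={back,v=2,log=-}
step 11 timeout(0): 0={prim,v=3,log=-}
step 12 deliver 1→0: —
step 13 deliver 0→1: 1={back,v=2,log=x}
step 14 deliver 2→1: —
step 15 deliver 1→2: —

1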